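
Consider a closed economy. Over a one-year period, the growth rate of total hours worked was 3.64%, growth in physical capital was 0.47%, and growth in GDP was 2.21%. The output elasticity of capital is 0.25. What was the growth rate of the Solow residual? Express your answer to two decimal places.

-0.64%

Labor's share = 1 − 0.25 = 0.75.
Physical capital: 0.25 × 0.47 = 0.1175 pp.
Total hours worked: 0.75 × 3.64 = 2.73 pp.
TFP growth = 2.21 − 2.8475 = -0.6375%.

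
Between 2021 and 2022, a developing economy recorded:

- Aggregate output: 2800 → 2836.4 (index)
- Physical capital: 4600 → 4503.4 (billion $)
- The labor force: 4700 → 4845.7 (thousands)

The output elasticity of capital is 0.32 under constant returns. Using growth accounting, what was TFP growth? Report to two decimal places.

-0.14%

Aggregate output growth = (2836.4 − 2800) / 2800 = 1.3%.
Physical capital growth = (4503.4 − 4600) / 4600 = -2.1%.
The labor force growth = (4845.7 − 4700) / 4700 = 3.1%.
Labor's share = 1 − 0.32 = 0.68.
Physical capital: 0.32 × (-2.1) = -0.672 pp.
The labor force: 0.68 × 3.1 = 2.108 pp.
TFP growth = 1.3 − 1.436 = -0.136%.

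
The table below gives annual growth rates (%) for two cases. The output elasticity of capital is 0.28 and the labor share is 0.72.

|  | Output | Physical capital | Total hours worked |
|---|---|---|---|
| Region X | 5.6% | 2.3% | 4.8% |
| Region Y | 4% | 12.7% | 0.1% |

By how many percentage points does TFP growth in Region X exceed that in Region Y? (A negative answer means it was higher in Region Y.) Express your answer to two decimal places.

Labor's share = 1 − 0.28 = 0.72.
Region X: TFP = 5.6 − 0.644 − 3.456 = 1.5%.
Region Y: TFP = 4 − 3.556 − 0.072 = 0.372%.
Difference = 1.5 − (0.372) = 1.128 pp.

1.13 percentage points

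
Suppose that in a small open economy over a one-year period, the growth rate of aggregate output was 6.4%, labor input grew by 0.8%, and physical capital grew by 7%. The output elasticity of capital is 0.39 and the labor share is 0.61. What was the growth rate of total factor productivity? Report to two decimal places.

3.18%

Labor's share = 1 − 0.39 = 0.61.
Physical capital: 0.39 × 7 = 2.73 pp.
Labor input: 0.61 × 0.8 = 0.488 pp.
TFP growth = 6.4 − 3.218 = 3.182%.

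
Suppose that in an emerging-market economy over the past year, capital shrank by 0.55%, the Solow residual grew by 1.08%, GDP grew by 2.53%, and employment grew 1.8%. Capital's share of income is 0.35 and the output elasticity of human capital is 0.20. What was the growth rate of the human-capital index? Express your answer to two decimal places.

Labor's share = 1 − 0.35 − 0.2 = 0.45.
gY = gA + 0.35×(-0.55) + 0.45×1.8 + 0.2×g.
0.2×g = 2.53 − 1.08 − 0.6175 = 0.8325.
g = 0.8325 / 0.2 = 4.1625%.

The human-capital index growth was 4.16%.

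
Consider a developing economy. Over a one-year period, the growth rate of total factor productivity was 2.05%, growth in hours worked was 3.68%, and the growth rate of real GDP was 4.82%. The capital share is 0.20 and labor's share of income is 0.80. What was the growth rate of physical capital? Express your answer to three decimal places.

Labor's share = 1 − 0.2 = 0.8.
gY = gA + 0.8×3.68 + 0.2×g.
0.2×g = 4.82 − 2.05 − 2.944 = -0.174.
g = -0.174 / 0.2 = -0.87%.

-0.870%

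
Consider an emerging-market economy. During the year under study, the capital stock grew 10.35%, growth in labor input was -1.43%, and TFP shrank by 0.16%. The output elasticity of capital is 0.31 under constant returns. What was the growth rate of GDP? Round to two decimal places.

2.06%

Labor's share = 1 − 0.31 = 0.69.
The capital stock: 0.31 × 10.35 = 3.2085 pp.
Labor input: 0.69 × (-1.43) = -0.9867 pp.
Output growth = -0.16 + 2.2218 = 2.0618%.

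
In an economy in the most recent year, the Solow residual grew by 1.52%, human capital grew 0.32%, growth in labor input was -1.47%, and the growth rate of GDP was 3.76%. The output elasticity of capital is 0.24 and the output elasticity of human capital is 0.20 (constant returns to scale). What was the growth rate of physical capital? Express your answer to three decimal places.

Labor's share = 1 − 0.24 − 0.2 = 0.56.
gY = gA + 0.2×0.32 + 0.56×(-1.47) + 0.24×g.
0.24×g = 3.76 − 1.52 + 0.7592 = 2.9992.
g = 2.9992 / 0.24 = 12.49667%.

Physical capital growth was 12.497%.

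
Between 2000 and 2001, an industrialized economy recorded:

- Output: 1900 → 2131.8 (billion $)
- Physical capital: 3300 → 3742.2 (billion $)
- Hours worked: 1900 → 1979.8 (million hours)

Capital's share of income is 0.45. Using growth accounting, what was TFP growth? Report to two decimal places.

Output growth = (2131.8 − 1900) / 1900 = 12.2%.
Physical capital growth = (3742.2 − 3300) / 3300 = 13.4%.
Hours worked growth = (1979.8 − 1900) / 1900 = 4.2%.
Labor's share = 1 − 0.45 = 0.55.
Physical capital: 0.45 × 13.4 = 6.03 pp.
Hours worked: 0.55 × 4.2 = 2.31 pp.
TFP growth = 12.2 − 8.34 = 3.86%.

3.86%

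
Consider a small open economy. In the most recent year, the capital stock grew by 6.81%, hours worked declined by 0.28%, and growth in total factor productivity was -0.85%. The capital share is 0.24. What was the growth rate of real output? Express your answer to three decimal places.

0.572%

Labor's share = 1 − 0.24 = 0.76.
The capital stock: 0.24 × 6.81 = 1.6344 pp.
Hours worked: 0.76 × (-0.28) = -0.2128 pp.
Output growth = -0.85 + 1.4216 = 0.5716%.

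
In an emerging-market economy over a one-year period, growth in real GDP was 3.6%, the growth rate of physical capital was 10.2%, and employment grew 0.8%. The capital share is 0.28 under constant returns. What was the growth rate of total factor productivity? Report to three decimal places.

Labor's share = 1 − 0.28 = 0.72.
Physical capital: 0.28 × 10.2 = 2.856 pp.
Employment: 0.72 × 0.8 = 0.576 pp.
TFP growth = 3.6 − 3.432 = 0.168%.

Total factor productivity grew 0.168%.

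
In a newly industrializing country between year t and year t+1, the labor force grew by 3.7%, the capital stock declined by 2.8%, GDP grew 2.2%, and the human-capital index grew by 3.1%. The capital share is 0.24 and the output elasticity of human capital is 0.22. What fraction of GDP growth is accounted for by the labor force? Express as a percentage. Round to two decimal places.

The labor force accounted for 90.82% of growth.

Labor's share = 1 − 0.24 − 0.22 = 0.54.
The labor force contributed 0.54 × 3.7 = 1.998 pp.
Share of growth = 1.998 / 2.2 × 100 = 90.8182%.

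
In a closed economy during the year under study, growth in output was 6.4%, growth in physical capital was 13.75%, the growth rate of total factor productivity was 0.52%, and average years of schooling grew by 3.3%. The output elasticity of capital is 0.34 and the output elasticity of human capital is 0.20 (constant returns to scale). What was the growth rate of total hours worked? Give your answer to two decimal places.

Total hours worked growth was 1.18%.

Labor's share = 1 − 0.34 − 0.2 = 0.46.
gY = gA + 0.34×13.75 + 0.2×3.3 + 0.46×g.
0.46×g = 6.4 − 0.52 − 5.335 = 0.545.
g = 0.545 / 0.46 = 1.1848%.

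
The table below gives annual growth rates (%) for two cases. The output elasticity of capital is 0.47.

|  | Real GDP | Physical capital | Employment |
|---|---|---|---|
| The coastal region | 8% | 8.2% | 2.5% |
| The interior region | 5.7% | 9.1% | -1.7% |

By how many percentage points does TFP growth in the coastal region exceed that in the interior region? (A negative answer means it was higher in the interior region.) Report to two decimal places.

0.50 percentage points

Labor's share = 1 − 0.47 = 0.53.
The coastal region: TFP = 8 − 3.854 − 1.325 = 2.821%.
The interior region: TFP = 5.7 − 4.277 + 0.901 = 2.324%.
Difference = 2.821 − (2.324) = 0.497 pp.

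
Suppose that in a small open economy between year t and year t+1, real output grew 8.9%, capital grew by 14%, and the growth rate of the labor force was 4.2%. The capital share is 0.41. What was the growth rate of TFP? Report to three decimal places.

TFP grew 0.682%.

Labor's share = 1 − 0.41 = 0.59.
Capital: 0.41 × 14 = 5.74 pp.
The labor force: 0.59 × 4.2 = 2.478 pp.
TFP growth = 8.9 − 8.218 = 0.682%.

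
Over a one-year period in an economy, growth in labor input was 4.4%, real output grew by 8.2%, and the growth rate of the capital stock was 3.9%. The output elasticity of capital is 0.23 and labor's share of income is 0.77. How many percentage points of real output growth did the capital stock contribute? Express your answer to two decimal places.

0.90 pp

Contribution = share × growth = 0.23 × 3.9 = 0.897 pp.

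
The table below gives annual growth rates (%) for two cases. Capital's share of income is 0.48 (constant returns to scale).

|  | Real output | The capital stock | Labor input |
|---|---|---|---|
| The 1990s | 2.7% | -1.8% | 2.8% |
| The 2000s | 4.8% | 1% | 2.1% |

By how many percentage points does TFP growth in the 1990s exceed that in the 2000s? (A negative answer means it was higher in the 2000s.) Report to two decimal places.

-1.12 percentage points

Labor's share = 1 − 0.48 = 0.52.
The 1990s: TFP = 2.7 + 0.864 − 1.456 = 2.108%.
The 2000s: TFP = 4.8 − 0.48 − 1.092 = 3.228%.
Difference = 2.108 − (3.228) = -1.12 pp.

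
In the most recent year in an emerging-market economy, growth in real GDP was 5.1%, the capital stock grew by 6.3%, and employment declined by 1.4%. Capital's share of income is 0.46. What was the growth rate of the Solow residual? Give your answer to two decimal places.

Labor's share = 1 − 0.46 = 0.54.
The capital stock: 0.46 × 6.3 = 2.898 pp.
Employment: 0.54 × (-1.4) = -0.756 pp.
TFP growth = 5.1 − 2.142 = 2.958%.

2.96%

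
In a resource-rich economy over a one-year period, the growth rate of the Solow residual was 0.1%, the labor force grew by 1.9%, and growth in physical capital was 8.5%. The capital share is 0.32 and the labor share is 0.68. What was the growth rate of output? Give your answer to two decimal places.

4.11%

Labor's share = 1 − 0.32 = 0.68.
Physical capital: 0.32 × 8.5 = 2.72 pp.
The labor force: 0.68 × 1.9 = 1.292 pp.
Output growth = 0.1 + 4.012 = 4.112%.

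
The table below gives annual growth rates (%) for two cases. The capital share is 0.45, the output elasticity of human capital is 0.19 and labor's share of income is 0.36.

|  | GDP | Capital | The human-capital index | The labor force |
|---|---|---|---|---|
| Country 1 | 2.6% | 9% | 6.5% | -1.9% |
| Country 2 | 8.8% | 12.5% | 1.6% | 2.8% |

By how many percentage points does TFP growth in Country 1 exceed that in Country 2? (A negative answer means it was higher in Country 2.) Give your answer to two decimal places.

-3.86 percentage points

Labor's share = 1 − 0.45 − 0.19 = 0.36.
Country 1: TFP = 2.6 − 4.05 − 1.235 + 0.684 = -2.001%.
Country 2: TFP = 8.8 − 5.625 − 0.304 − 1.008 = 1.863%.
Difference = -2.001 − (1.863) = -3.864 pp.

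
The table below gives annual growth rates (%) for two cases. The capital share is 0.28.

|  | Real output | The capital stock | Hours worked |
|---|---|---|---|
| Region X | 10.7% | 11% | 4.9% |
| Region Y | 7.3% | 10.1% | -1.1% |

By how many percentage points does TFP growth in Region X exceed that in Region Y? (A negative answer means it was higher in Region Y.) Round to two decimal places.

-1.17 percentage points

Labor's share = 1 − 0.28 = 0.72.
Region X: TFP = 10.7 − 3.08 − 3.528 = 4.092%.
Region Y: TFP = 7.3 − 2.828 + 0.792 = 5.264%.
Difference = 4.092 − (5.264) = -1.172 pp.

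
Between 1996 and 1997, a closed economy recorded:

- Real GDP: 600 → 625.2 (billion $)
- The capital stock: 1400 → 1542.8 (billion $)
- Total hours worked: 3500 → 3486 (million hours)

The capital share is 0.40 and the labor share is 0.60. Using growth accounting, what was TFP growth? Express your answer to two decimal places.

0.36%

Real GDP growth = (625.2 − 600) / 600 = 4.2%.
The capital stock growth = (1542.8 − 1400) / 1400 = 10.2%.
Total hours worked growth = (3486 − 3500) / 3500 = -0.4%.
Labor's share = 1 − 0.4 = 0.6.
The capital stock: 0.4 × 10.2 = 4.08 pp.
Total hours worked: 0.6 × (-0.4) = -0.24 pp.
TFP growth = 4.2 − 3.84 = 0.36%.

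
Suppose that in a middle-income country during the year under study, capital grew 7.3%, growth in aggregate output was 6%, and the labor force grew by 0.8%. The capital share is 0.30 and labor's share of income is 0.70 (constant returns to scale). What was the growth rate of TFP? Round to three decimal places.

3.250%

Labor's share = 1 − 0.3 = 0.7.
Capital: 0.3 × 7.3 = 2.19 pp.
The labor force: 0.7 × 0.8 = 0.56 pp.
TFP growth = 6 − 2.75 = 3.25%.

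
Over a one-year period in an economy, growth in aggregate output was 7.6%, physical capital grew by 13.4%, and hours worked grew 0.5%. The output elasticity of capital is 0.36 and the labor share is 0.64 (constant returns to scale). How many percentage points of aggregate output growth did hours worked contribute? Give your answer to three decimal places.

Labor's share = 1 − 0.36 = 0.64.
Contribution = share × growth = 0.64 × 0.5 = 0.32 pp.

0.320 percentage points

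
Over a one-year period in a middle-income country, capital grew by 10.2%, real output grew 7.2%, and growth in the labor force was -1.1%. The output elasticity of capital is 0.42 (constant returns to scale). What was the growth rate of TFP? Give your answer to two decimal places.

3.55%

Labor's share = 1 − 0.42 = 0.58.
Capital: 0.42 × 10.2 = 4.284 pp.
The labor force: 0.58 × (-1.1) = -0.638 pp.
TFP growth = 7.2 − 3.646 = 3.554%.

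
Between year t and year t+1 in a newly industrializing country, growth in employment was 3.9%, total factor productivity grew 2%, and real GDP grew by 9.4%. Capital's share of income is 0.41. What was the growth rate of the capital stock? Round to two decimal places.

12.44%

Labor's share = 1 − 0.41 = 0.59.
gY = gA + 0.59×3.9 + 0.41×g.
0.41×g = 9.4 − 2 − 2.301 = 5.099.
g = 5.099 / 0.41 = 12.4366%.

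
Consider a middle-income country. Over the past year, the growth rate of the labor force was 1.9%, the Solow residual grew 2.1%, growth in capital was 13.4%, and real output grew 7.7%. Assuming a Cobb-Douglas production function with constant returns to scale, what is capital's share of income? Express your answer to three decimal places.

gY = gA + α·gK + (1−α)·gL, so gY − gA − gL = α(gK − gL).
7.7 − 2.1 − 1.9 = α × (13.4 − 1.9).
3.7 = 11.5 α, so α = 0.32174.

0.322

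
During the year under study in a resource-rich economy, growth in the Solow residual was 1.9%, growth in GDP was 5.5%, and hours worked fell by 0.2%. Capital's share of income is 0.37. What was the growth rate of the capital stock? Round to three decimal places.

Labor's share = 1 − 0.37 = 0.63.
gY = gA + 0.63×(-0.2) + 0.37×g.
0.37×g = 5.5 − 1.9 + 0.126 = 3.726.
g = 3.726 / 0.37 = 10.07027%.

10.070%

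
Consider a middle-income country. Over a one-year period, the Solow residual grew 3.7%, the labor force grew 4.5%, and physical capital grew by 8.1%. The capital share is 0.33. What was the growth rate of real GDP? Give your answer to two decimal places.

Labor's share = 1 − 0.33 = 0.67.
Physical capital: 0.33 × 8.1 = 2.673 pp.
The labor force: 0.67 × 4.5 = 3.015 pp.
Output growth = 3.7 + 5.688 = 9.388%.

Real GDP growth was 9.39%.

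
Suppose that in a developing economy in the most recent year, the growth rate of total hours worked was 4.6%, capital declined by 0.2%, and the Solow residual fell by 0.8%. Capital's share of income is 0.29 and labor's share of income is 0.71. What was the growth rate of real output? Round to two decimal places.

Real output grew 2.41%.

Labor's share = 1 − 0.29 = 0.71.
Capital: 0.29 × (-0.2) = -0.058 pp.
Total hours worked: 0.71 × 4.6 = 3.266 pp.
Output growth = -0.8 + 3.208 = 2.408%.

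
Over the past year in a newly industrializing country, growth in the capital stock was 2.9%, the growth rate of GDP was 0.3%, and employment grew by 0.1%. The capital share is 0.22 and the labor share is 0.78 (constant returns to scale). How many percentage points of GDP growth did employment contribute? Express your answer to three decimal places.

0.078

Labor's share = 1 − 0.22 = 0.78.
Contribution = share × growth = 0.78 × 0.1 = 0.078 pp.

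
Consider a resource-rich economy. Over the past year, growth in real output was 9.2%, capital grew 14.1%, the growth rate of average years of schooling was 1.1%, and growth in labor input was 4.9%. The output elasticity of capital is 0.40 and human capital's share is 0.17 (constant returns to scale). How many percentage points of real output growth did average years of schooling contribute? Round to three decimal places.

0.187 pp

Contribution = share × growth = 0.17 × 1.1 = 0.187 pp.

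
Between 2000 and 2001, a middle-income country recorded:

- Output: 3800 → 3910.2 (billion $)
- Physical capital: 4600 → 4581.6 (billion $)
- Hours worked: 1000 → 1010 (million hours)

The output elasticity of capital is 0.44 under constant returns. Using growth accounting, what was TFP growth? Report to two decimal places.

2.52%

Output growth = (3910.2 − 3800) / 3800 = 2.9%.
Physical capital growth = (4581.6 − 4600) / 4600 = -0.4%.
Hours worked growth = (1010 − 1000) / 1000 = 1%.
Labor's share = 1 − 0.44 = 0.56.
Physical capital: 0.44 × (-0.4) = -0.176 pp.
Hours worked: 0.56 × 1 = 0.56 pp.
TFP growth = 2.9 − 0.384 = 2.516%.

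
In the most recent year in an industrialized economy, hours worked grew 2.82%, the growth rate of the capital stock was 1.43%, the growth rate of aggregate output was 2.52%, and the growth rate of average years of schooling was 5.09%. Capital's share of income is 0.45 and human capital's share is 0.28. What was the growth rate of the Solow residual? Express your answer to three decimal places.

-0.310%

Labor's share = 1 − 0.45 − 0.28 = 0.27.
The capital stock: 0.45 × 1.43 = 0.6435 pp.
Average years of schooling: 0.28 × 5.09 = 1.4252 pp.
Hours worked: 0.27 × 2.82 = 0.7614 pp.
TFP growth = 2.52 − 2.8301 = -0.3101%.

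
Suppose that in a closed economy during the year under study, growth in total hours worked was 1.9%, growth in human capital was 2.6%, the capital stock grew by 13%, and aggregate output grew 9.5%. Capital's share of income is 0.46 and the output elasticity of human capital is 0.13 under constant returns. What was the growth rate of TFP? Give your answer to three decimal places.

2.403%

Labor's share = 1 − 0.46 − 0.13 = 0.41.
The capital stock: 0.46 × 13 = 5.98 pp.
Human capital: 0.13 × 2.6 = 0.338 pp.
Total hours worked: 0.41 × 1.9 = 0.779 pp.
TFP growth = 9.5 − 7.097 = 2.403%.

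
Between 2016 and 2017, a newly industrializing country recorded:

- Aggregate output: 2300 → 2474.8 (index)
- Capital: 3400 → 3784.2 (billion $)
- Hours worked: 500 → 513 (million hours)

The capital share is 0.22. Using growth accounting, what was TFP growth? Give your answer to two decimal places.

3.09%

Aggregate output growth = (2474.8 − 2300) / 2300 = 7.6%.
Capital growth = (3784.2 − 3400) / 3400 = 11.3%.
Hours worked growth = (513 − 500) / 500 = 2.6%.
Labor's share = 1 − 0.22 = 0.78.
Capital: 0.22 × 11.3 = 2.486 pp.
Hours worked: 0.78 × 2.6 = 2.028 pp.
TFP growth = 7.6 − 4.514 = 3.086%.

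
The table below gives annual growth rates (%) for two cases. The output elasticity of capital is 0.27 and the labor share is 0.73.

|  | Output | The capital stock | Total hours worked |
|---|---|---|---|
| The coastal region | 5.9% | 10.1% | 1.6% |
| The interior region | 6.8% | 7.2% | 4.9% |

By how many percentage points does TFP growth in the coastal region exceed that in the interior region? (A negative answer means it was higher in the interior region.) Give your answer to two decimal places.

Labor's share = 1 − 0.27 = 0.73.
The coastal region: TFP = 5.9 − 2.727 − 1.168 = 2.005%.
The interior region: TFP = 6.8 − 1.944 − 3.577 = 1.279%.
Difference = 2.005 − (1.279) = 0.726 pp.

0.73 percentage points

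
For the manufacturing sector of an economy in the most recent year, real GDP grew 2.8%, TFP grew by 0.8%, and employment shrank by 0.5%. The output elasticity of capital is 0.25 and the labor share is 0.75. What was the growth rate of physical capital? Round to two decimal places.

Labor's share = 1 − 0.25 = 0.75.
gY = gA + 0.75×(-0.5) + 0.25×g.
0.25×g = 2.8 − 0.8 + 0.375 = 2.375.
g = 2.375 / 0.25 = 9.5%.

9.50%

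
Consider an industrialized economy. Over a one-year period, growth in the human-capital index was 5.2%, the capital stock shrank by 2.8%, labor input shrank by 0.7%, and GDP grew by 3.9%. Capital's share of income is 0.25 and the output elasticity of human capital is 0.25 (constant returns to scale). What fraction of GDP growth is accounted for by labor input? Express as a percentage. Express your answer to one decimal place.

-9.0%

Labor's share = 1 − 0.25 − 0.25 = 0.5.
Labor input contributed 0.5 × (-0.7) = -0.35 pp.
Share of growth = -0.35 / 3.9 × 100 = -8.974%.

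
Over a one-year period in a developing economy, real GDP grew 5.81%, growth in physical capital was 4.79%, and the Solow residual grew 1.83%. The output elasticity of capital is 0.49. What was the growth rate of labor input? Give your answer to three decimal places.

Labor's share = 1 − 0.49 = 0.51.
gY = gA + 0.49×4.79 + 0.51×g.
0.51×g = 5.81 − 1.83 − 2.3471 = 1.6329.
g = 1.6329 / 0.51 = 3.20176%.

3.202%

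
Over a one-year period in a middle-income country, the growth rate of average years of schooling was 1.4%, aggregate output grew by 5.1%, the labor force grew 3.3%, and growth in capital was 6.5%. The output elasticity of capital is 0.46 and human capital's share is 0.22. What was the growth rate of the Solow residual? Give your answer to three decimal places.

Labor's share = 1 − 0.46 − 0.22 = 0.32.
Capital: 0.46 × 6.5 = 2.99 pp.
Average years of schooling: 0.22 × 1.4 = 0.308 pp.
The labor force: 0.32 × 3.3 = 1.056 pp.
TFP growth = 5.1 − 4.354 = 0.746%.

0.746%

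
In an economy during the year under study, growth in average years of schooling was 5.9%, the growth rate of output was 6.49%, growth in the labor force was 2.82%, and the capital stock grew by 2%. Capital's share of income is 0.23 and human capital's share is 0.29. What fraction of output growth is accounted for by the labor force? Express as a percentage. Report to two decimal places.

Labor's share = 1 − 0.23 − 0.29 = 0.48.
The labor force contributed 0.48 × 2.82 = 1.3536 pp.
Share of growth = 1.3536 / 6.49 × 100 = 20.8567%.

The labor force accounted for 20.86% of growth.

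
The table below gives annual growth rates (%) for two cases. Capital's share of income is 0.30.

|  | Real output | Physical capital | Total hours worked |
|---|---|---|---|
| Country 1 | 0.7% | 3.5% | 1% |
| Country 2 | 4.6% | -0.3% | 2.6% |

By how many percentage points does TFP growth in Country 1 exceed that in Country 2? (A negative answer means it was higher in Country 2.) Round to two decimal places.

-3.92 percentage points

Labor's share = 1 − 0.3 = 0.7.
Country 1: TFP = 0.7 − 1.05 − 0.7 = -1.05%.
Country 2: TFP = 4.6 + 0.09 − 1.82 = 2.87%.
Difference = -1.05 − (2.87) = -3.92 pp.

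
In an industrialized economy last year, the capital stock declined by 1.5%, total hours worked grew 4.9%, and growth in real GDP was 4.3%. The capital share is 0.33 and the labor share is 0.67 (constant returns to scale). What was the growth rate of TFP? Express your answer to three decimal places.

Labor's share = 1 − 0.33 = 0.67.
The capital stock: 0.33 × (-1.5) = -0.495 pp.
Total hours worked: 0.67 × 4.9 = 3.283 pp.
TFP growth = 4.3 − 2.788 = 1.512%.

1.512%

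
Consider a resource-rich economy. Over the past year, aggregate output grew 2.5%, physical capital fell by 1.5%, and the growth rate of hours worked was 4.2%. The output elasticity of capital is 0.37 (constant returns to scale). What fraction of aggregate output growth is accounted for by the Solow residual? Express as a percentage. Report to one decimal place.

The Solow residual accounted for 16.4% of growth.

Labor's share = 1 − 0.37 = 0.63.
Physical capital: 0.37 × (-1.5) = -0.555 pp.
Hours worked: 0.63 × 4.2 = 2.646 pp.
TFP growth = 2.5 − 2.091 = 0.409%.
TFP share of growth = 0.409 / 2.5 × 100 = 16.36%.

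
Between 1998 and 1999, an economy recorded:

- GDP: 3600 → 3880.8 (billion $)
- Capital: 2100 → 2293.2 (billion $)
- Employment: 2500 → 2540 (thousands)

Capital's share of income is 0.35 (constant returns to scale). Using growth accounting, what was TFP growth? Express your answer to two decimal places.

GDP growth = (3880.8 − 3600) / 3600 = 7.8%.
Capital growth = (2293.2 − 2100) / 2100 = 9.2%.
Employment growth = (2540 − 2500) / 2500 = 1.6%.
Labor's share = 1 − 0.35 = 0.65.
Capital: 0.35 × 9.2 = 3.22 pp.
Employment: 0.65 × 1.6 = 1.04 pp.
TFP growth = 7.8 − 4.26 = 3.54%.

3.54%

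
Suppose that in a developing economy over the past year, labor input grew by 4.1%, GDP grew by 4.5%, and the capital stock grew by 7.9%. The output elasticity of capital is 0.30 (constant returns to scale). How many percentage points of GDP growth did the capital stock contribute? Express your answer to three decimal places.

2.370

Contribution = share × growth = 0.3 × 7.9 = 2.37 pp.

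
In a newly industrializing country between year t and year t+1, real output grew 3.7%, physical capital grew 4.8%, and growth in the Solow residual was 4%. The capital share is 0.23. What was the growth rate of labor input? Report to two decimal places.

-1.82%

Labor's share = 1 − 0.23 = 0.77.
gY = gA + 0.23×4.8 + 0.77×g.
0.77×g = 3.7 − 4 − 1.104 = -1.404.
g = -1.404 / 0.77 = -1.8234%.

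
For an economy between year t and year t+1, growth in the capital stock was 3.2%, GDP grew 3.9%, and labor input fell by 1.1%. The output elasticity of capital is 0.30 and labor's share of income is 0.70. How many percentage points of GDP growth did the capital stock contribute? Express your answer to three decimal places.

0.960

Contribution = share × growth = 0.3 × 3.2 = 0.96 pp.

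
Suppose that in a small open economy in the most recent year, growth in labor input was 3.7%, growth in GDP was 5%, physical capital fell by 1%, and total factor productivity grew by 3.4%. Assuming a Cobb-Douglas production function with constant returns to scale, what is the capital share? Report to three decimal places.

α = 0.447

gY = gA + α·gK + (1−α)·gL, so gY − gA − gL = α(gK − gL).
5 − 3.4 − 3.7 = α × (-1 − 3.7).
-2.1 = -4.7 α, so α = 0.44681.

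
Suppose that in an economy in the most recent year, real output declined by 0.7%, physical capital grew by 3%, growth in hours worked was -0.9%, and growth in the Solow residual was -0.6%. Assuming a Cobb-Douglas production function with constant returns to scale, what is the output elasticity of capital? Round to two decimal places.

α = 0.21

gY = gA + α·gK + (1−α)·gL, so gY − gA − gL = α(gK − gL).
-0.7 + 0.6 + 0.9 = α × (3 − (-0.9)).
0.8 = 3.9 α, so α = 0.2051.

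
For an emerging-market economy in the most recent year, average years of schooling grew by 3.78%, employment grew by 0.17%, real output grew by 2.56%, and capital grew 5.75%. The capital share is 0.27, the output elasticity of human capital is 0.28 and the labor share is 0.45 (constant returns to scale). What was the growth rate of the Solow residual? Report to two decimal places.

-0.13%

Labor's share = 1 − 0.27 − 0.28 = 0.45.
Capital: 0.27 × 5.75 = 1.5525 pp.
Average years of schooling: 0.28 × 3.78 = 1.0584 pp.
Employment: 0.45 × 0.17 = 0.0765 pp.
TFP growth = 2.56 − 2.6874 = -0.1274%.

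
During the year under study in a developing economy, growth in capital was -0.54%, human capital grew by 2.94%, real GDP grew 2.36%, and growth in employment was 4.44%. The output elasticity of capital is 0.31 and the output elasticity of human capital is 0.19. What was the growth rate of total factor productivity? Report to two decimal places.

-0.25%

Labor's share = 1 − 0.31 − 0.19 = 0.5.
Capital: 0.31 × (-0.54) = -0.1674 pp.
Human capital: 0.19 × 2.94 = 0.5586 pp.
Employment: 0.5 × 4.44 = 2.22 pp.
TFP growth = 2.36 − 2.6112 = -0.2512%.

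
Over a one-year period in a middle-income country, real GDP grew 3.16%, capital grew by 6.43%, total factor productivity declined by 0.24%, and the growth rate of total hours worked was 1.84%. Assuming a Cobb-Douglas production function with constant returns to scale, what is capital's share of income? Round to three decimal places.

Capital's share of income is 0.340.

gY = gA + α·gK + (1−α)·gL, so gY − gA − gL = α(gK − gL).
3.16 + 0.24 − 1.84 = α × (6.43 − 1.84).
1.56 = 4.59 α, so α = 0.33987.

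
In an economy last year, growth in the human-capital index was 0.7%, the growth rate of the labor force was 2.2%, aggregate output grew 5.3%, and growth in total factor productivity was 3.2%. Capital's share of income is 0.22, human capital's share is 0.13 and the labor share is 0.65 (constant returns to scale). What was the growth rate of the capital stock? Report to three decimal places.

The capital stock grew 2.632%.

Labor's share = 1 − 0.22 − 0.13 = 0.65.
gY = gA + 0.13×0.7 + 0.65×2.2 + 0.22×g.
0.22×g = 5.3 − 3.2 − 1.521 = 0.579.
g = 0.579 / 0.22 = 2.63182%.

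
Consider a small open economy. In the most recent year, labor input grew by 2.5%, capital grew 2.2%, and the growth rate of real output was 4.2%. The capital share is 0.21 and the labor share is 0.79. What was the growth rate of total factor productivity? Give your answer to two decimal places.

1.76%

Labor's share = 1 − 0.21 = 0.79.
Capital: 0.21 × 2.2 = 0.462 pp.
Labor input: 0.79 × 2.5 = 1.975 pp.
TFP growth = 4.2 − 2.437 = 1.763%.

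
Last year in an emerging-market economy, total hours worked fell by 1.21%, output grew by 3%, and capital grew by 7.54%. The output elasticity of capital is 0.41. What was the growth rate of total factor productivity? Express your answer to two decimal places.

Labor's share = 1 − 0.41 = 0.59.
Capital: 0.41 × 7.54 = 3.0914 pp.
Total hours worked: 0.59 × (-1.21) = -0.7139 pp.
TFP growth = 3 − 2.3775 = 0.6225%.

Total factor productivity grew 0.62%.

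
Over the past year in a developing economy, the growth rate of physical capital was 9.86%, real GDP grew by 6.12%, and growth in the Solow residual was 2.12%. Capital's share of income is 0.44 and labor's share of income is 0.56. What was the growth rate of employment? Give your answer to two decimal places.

-0.60%

Labor's share = 1 − 0.44 = 0.56.
gY = gA + 0.44×9.86 + 0.56×g.
0.56×g = 6.12 − 2.12 − 4.3384 = -0.3384.
g = -0.3384 / 0.56 = -0.6043%.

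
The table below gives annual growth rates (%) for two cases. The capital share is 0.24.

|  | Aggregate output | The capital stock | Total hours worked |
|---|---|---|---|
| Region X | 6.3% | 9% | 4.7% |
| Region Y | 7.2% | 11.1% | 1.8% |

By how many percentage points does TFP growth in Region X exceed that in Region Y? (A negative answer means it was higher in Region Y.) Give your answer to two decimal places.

Labor's share = 1 − 0.24 = 0.76.
Region X: TFP = 6.3 − 2.16 − 3.572 = 0.568%.
Region Y: TFP = 7.2 − 2.664 − 1.368 = 3.168%.
Difference = 0.568 − (3.168) = -2.6 pp.

-2.60 percentage points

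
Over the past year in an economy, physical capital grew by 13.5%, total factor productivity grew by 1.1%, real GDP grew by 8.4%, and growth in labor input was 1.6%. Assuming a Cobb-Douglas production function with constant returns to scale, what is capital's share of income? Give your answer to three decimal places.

0.479

gY = gA + α·gK + (1−α)·gL, so gY − gA − gL = α(gK − gL).
8.4 − 1.1 − 1.6 = α × (13.5 − 1.6).
5.7 = 11.9 α, so α = 0.47899.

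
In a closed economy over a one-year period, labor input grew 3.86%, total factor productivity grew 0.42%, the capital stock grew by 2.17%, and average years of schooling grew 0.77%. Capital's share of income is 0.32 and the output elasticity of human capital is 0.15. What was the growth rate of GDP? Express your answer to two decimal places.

Labor's share = 1 − 0.32 − 0.15 = 0.53.
The capital stock: 0.32 × 2.17 = 0.6944 pp.
Average years of schooling: 0.15 × 0.77 = 0.1155 pp.
Labor input: 0.53 × 3.86 = 2.0458 pp.
Output growth = 0.42 + 2.8557 = 3.2757%.

GDP grew 3.28%.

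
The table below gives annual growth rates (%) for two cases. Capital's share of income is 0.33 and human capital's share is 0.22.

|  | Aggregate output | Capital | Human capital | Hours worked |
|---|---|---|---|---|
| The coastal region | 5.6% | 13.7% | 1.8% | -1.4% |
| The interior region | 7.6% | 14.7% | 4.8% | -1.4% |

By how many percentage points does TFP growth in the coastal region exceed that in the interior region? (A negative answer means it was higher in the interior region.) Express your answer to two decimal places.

Labor's share = 1 − 0.33 − 0.22 = 0.45.
The coastal region: TFP = 5.6 − 4.521 − 0.396 + 0.63 = 1.313%.
The interior region: TFP = 7.6 − 4.851 − 1.056 + 0.63 = 2.323%.
Difference = 1.313 − (2.323) = -1.01 pp.

-1.01 percentage points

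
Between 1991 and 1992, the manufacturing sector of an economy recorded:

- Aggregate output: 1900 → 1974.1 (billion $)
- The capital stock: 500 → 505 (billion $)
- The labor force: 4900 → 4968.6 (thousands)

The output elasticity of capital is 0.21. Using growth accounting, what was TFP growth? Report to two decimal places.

2.58%

Aggregate output growth = (1974.1 − 1900) / 1900 = 3.9%.
The capital stock growth = (505 − 500) / 500 = 1%.
The labor force growth = (4968.6 − 4900) / 4900 = 1.4%.
Labor's share = 1 − 0.21 = 0.79.
The capital stock: 0.21 × 1 = 0.21 pp.
The labor force: 0.79 × 1.4 = 1.106 pp.
TFP growth = 3.9 − 1.316 = 2.584%.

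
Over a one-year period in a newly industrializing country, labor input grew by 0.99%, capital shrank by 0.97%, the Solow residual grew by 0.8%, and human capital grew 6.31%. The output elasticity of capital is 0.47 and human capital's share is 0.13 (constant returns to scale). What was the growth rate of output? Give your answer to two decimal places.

Labor's share = 1 − 0.47 − 0.13 = 0.4.
Capital: 0.47 × (-0.97) = -0.4559 pp.
Human capital: 0.13 × 6.31 = 0.8203 pp.
Labor input: 0.4 × 0.99 = 0.396 pp.
Output growth = 0.8 + 0.7604 = 1.5604%.

1.56%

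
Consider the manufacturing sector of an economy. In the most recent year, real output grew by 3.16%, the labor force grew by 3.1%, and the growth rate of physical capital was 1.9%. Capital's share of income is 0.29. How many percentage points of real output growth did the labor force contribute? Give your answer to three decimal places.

Labor's share = 1 − 0.29 = 0.71.
Contribution = share × growth = 0.71 × 3.1 = 2.201 pp.

2.201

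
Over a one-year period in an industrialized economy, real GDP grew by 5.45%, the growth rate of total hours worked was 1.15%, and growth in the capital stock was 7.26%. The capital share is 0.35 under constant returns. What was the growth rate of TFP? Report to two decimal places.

Labor's share = 1 − 0.35 = 0.65.
The capital stock: 0.35 × 7.26 = 2.541 pp.
Total hours worked: 0.65 × 1.15 = 0.7475 pp.
TFP growth = 5.45 − 3.2885 = 2.1615%.

2.16%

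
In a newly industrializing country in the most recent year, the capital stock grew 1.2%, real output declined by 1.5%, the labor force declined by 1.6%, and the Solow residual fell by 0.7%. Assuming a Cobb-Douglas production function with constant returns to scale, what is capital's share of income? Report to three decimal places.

0.286

gY = gA + α·gK + (1−α)·gL, so gY − gA − gL = α(gK − gL).
-1.5 + 0.7 + 1.6 = α × (1.2 − (-1.6)).
0.8 = 2.8 α, so α = 0.28571.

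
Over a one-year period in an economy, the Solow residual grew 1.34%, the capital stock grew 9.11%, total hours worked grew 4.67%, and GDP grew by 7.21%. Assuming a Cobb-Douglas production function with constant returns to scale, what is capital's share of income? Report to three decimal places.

Capital's share of income is 0.270.

gY = gA + α·gK + (1−α)·gL, so gY − gA − gL = α(gK − gL).
7.21 − 1.34 − 4.67 = α × (9.11 − 4.67).
1.2 = 4.44 α, so α = 0.27027.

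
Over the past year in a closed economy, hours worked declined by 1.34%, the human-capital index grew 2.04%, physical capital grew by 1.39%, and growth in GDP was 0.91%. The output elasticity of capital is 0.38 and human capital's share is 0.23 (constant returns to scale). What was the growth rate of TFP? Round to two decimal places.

Labor's share = 1 − 0.38 − 0.23 = 0.39.
Physical capital: 0.38 × 1.39 = 0.5282 pp.
The human-capital index: 0.23 × 2.04 = 0.4692 pp.
Hours worked: 0.39 × (-1.34) = -0.5226 pp.
TFP growth = 0.91 − 0.4748 = 0.4352%.

TFP growth was 0.44%.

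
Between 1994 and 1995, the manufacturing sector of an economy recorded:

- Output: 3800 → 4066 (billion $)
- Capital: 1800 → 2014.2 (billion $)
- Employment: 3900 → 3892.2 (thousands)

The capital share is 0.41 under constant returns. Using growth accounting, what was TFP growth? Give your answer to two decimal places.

2.24%

Output growth = (4066 − 3800) / 3800 = 7%.
Capital growth = (2014.2 − 1800) / 1800 = 11.9%.
Employment growth = (3892.2 − 3900) / 3900 = -0.2%.
Labor's share = 1 − 0.41 = 0.59.
Capital: 0.41 × 11.9 = 4.879 pp.
Employment: 0.59 × (-0.2) = -0.118 pp.
TFP growth = 7 − 4.761 = 2.239%.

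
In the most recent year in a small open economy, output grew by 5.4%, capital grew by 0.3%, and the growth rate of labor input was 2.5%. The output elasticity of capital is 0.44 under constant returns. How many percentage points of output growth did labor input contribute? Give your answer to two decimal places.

Labor's share = 1 − 0.44 = 0.56.
Contribution = share × growth = 0.56 × 2.5 = 1.4 pp.

1.40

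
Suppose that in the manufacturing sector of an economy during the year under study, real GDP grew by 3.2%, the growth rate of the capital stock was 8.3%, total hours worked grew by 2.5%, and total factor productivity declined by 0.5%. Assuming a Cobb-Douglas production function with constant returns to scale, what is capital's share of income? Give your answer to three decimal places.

gY = gA + α·gK + (1−α)·gL, so gY − gA − gL = α(gK − gL).
3.2 + 0.5 − 2.5 = α × (8.3 − 2.5).
1.2 = 5.8 α, so α = 0.2069.

α = 0.207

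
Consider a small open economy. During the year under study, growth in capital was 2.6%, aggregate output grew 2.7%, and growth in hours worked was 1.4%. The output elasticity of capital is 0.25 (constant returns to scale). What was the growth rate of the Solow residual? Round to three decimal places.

Labor's share = 1 − 0.25 = 0.75.
Capital: 0.25 × 2.6 = 0.65 pp.
Hours worked: 0.75 × 1.4 = 1.05 pp.
TFP growth = 2.7 − 1.7 = 1%.

The Solow residual grew 1.000%.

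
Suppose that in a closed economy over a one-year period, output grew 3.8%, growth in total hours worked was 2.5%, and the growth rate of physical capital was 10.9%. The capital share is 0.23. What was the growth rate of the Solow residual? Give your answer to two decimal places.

-0.63%

Labor's share = 1 − 0.23 = 0.77.
Physical capital: 0.23 × 10.9 = 2.507 pp.
Total hours worked: 0.77 × 2.5 = 1.925 pp.
TFP growth = 3.8 − 4.432 = -0.632%.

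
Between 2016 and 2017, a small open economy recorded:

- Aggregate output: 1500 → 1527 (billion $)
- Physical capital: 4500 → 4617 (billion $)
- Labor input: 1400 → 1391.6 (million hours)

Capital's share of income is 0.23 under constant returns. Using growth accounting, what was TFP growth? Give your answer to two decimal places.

TFP grew 1.66%.

Aggregate output growth = (1527 − 1500) / 1500 = 1.8%.
Physical capital growth = (4617 − 4500) / 4500 = 2.6%.
Labor input growth = (1391.6 − 1400) / 1400 = -0.6%.
Labor's share = 1 − 0.23 = 0.77.
Physical capital: 0.23 × 2.6 = 0.598 pp.
Labor input: 0.77 × (-0.6) = -0.462 pp.
TFP growth = 1.8 − 0.136 = 1.664%.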